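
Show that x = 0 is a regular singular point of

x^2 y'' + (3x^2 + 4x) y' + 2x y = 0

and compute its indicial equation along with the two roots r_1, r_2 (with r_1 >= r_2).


Divide by x^2 to reach normal form y'' + P_1(x) y' + P_2(x) y = 0 with P_1(x) = 3 + 4/x and P_2(x) = 2/x.
x = 0 is a singular point because the y'-coefficient 3 + 4/x has a pole at x = 0 and the y-coefficient 2/x has a pole at x = 0.
It is a regular singular point because x P_1(x) = p(x) = 3x + 4 and x^2 P_2(x) = q(x) = 2x are polynomials, hence analytic at x = 0.
p(0) = 4,  q(0) = 0.
Indicial equation: r(r-1) + p(0) r + q(0) = 0, i.e. r^2 + (p(0) - 1) r + q(0) = 0, i.e. r^2 + 3 r = 0.
Discriminant: (3)^2 - 4(0) = 9, so r = (-3 ± 3)/2.
Solving: r_1 = 0, r_2 = -3.

indicial: r^2 + 3 r = 0; roots r_1 = 0, r_2 = -3


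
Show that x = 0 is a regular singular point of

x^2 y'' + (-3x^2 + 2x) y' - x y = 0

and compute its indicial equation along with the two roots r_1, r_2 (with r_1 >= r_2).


Divide by x^2 to reach normal form y'' + P_1(x) y' + P_2(x) y = 0 with P_1(x) = -3 + 2/x and P_2(x) = -1/x.
x = 0 is a singular point because the y'-coefficient -3 + 2/x has a pole at x = 0 and the y-coefficient -1/x has a pole at x = 0.
It is a regular singular point because x P_1(x) = p(x) = 2 - 3x and x^2 P_2(x) = q(x) = -x are polynomials, hence analytic at x = 0.
p(0) = 2,  q(0) = 0.
Indicial equation: r(r-1) + p(0) r + q(0) = 0, i.e. r^2 + (p(0) - 1) r + q(0) = 0, i.e. r^2 + 1 r = 0.
Discriminant: (1)^2 - 4(0) = 1, so r = (-1 ± 1)/2.
Solving: r_1 = 0, r_2 = -1.

indicial: r^2 + 1 r = 0; roots r_1 = 0, r_2 = -1


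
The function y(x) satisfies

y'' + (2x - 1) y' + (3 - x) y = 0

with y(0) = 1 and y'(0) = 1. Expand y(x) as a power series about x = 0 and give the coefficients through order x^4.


Ansatz: y(x) = sum_{n>=0} a_n x^n, so y'(x) = sum_{n>=1} n a_n x^(n-1) and y''(x) = sum_{n>=2} n(n-1) a_n x^(n-2).
Substitute into P(x) y'' + Q(x) y' + R(x) y = 0 with P(x) = 1, Q(x) = 2x - 1, R(x) = 3 - x, and match powers of x.
Initial conditions: a_0 = 1, a_1 = 1.
Setting the coefficient of each power of x to zero and solving order by order (substituting the coefficients already found):
  x^0: 2 a_2 - a_1 + 3 a_0 = 0  ->  2 a_2 = a_1 - 3 a_0 = -2  ->  a_2 = -1
  x^1: 6 a_3 - 2 a_2 + 5 a_1 - a_0 = 0  ->  6 a_3 = 2 a_2 - 5 a_1 + a_0 = -6  ->  a_3 = -1
  x^2: 12 a_4 - 3 a_3 + 7 a_2 - a_1 = 0  ->  12 a_4 = 3 a_3 - 7 a_2 + a_1 = 5  ->  a_4 = 5/12
Truncated series: y(x) = 1 + x - x^2 - x^3 + (5/12) x^4 + O(x^5).

a_0 = 1; a_1 = 1; a_2 = -1; a_3 = -1; a_4 = 5/12


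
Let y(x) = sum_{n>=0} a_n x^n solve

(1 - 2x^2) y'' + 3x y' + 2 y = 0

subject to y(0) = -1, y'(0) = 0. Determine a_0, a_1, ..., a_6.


Ansatz: y(x) = sum_{n>=0} a_n x^n, so y'(x) = sum_{n>=1} n a_n x^(n-1) and y''(x) = sum_{n>=2} n(n-1) a_n x^(n-2).
Substitute into P(x) y'' + Q(x) y' + R(x) y = 0 with P(x) = 1 - 2x^2, Q(x) = 3x, R(x) = 2, and match powers of x.
Initial conditions: a_0 = -1, a_1 = 0.
Setting the coefficient of each power of x to zero and solving order by order (substituting the coefficients already found):
  x^0: 2 a_2 + 2 a_0 = 0  ->  2 a_2 = -2 a_0 = 2  ->  a_2 = 1
  x^1: 6 a_3 + 5 a_1 = 0  ->  6 a_3 = -5 a_1 = 0  ->  a_3 = 0
  x^2: 12 a_4 + 4 a_2 = 0  ->  12 a_4 = -4 a_2 = -4  ->  a_4 = -1/3
  x^3: 20 a_5 - a_3 = 0  ->  20 a_5 = a_3 = 0  ->  a_5 = 0
  x^4: 30 a_6 - 10 a_4 = 0  ->  30 a_6 = 10 a_4 = -10/3  ->  a_6 = -1/9
Truncated series: y(x) = -1 + x^2 - (1/3) x^4 - (1/9) x^6 + O(x^7).

a_0 = -1; a_1 = 0; a_2 = 1; a_3 = 0; a_4 = -1/3; a_5 = 0; a_6 = -1/9


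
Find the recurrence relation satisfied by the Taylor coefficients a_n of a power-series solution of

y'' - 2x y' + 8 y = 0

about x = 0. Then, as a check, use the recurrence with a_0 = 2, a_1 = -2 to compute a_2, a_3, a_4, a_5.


Substitute y = sum_n a_n x^n.
y''(x) has coefficient (n+2)(n+1) a_{n+2} at x^n;
-2 x y'(x) has coefficient -2 n a_n at x^n (shift);
8 y(x) has coefficient 8 a_n at x^n.
Matching x^n: (n+2)(n+1) a_{n+2} + (-2n + 8) a_n = 0.
Thus a_{n+2} = (2n - 8) / ((n+1)(n+2)) * a_n.

Check with a_0 = 2, a_1 = -2 (apply the recurrence for n = 0, 1, 2, 3): a_0 = 2, a_1 = -2, a_2 = -8, a_3 = 2, a_4 = 8/3, a_5 = -1/5.

a_(n+2) = (2n - 8) / ((n+1)(n+2)) * a_n; check: a_0 = 2, a_1 = -2, a_2 = -8, a_3 = 2, a_4 = 8/3, a_5 = -1/5


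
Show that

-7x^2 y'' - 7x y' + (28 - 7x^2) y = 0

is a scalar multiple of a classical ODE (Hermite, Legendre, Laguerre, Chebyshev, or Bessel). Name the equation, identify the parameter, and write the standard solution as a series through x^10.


All three coefficients share the factor -7; dividing through by -7 gives  x^2 y'' + x y' + (x^2 - 4) y = 0.
This matches the Bessel equation x^2 y'' + x y' + (x^2 - nu^2) y = 0 with nu^2 = 4, so nu = 2; the solution bounded at x = 0 is J_2(x).
Frobenius at x = 0: indicial roots ±nu; for r = nu the recurrence k(k + 2nu) c_k = -c_{k-2} gives the standard series J_nu(x) = sum_{k>=0} (-1)^k / (k! (k+nu)!) (x/2)^(2k+nu). Evaluate the first 5 terms:
  k = 0: (-1)^0 / (0! * 2! * 2^2) x^2 = 1/(1*2*4) x^2 = (1/8) x^2
  k = 1: (-1)^1 / (1! * 3! * 2^4) x^4 = -1/(1*6*16) x^4 = (-1/96) x^4
  k = 2: (-1)^2 / (2! * 4! * 2^6) x^6 = 1/(2*24*64) x^6 = (1/3072) x^6
  k = 3: (-1)^3 / (3! * 5! * 2^8) x^8 = -1/(6*120*256) x^8 = (-1/184320) x^8
  k = 4: (-1)^4 / (4! * 6! * 2^10) x^10 = 1/(24*720*1024) x^10 = (1/17694720) x^10
Hence J_2(x) = x^10/17694720 - x^8/184320 + x^6/3072 - x^4/96 + x^2/8 + ....

J_2(x); series = x^10/17694720 - x^8/184320 + x^6/3072 - x^4/96 + x^2/8


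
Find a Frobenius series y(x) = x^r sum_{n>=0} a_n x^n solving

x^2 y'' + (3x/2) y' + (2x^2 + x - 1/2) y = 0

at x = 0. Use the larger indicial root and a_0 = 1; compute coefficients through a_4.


Write in Frobenius form y'' + (p(x)/x) y' + (q(x)/x^2) y = 0:
  p(x) = 3/2,  q(x) = 2x^2 + x - 1/2.
Indicial equation: r(r-1) + (3/2) r + (-1/2) = 0 -> roots r_1 = 1/2, r_2 = -1.
Take r = r_1 = 1/2. Let y(x) = x^r sum_{n>=0} a_n x^n with a_0 = 1.
Substitute y = x^r sum a_n x^n and match x^{r+n}. The recurrence is
  D(n) a_n + 1 a_{n-1} + 2 a_{n-2} = 0,  where D(n) = (r+n)(r+n-1) + (3/2)(r+n) + (-1/2).
  a_n = [-1 a_{n-1} - 2 a_{n-2}] / D(n).
Since the indicial polynomial factors as (r - r_1)(r - r_2), D(n) = (r_1 + n - r_1)(r_1 + n - r_2) = n(n + 3/2).
Evaluating step by step (a_0 = 1):
  n = 1: D(1) = 1(1 + 3/2) = 5/2; numerator = -1(1) = -1; a_1 = (-1)/(5/2) = -2/5
  n = 2: D(2) = 2(2 + 3/2) = 7; numerator = -1(-2/5) - 2(1) = -8/5; a_2 = (-8/5)/(7) = -8/35
  n = 3: D(3) = 3(3 + 3/2) = 27/2; numerator = -1(-8/35) - 2(-2/5) = 36/35; a_3 = (36/35)/(27/2) = 8/105
  n = 4: D(4) = 4(4 + 3/2) = 22; numerator = -1(8/105) - 2(-8/35) = 8/21; a_4 = (8/21)/(22) = 4/231

r = 1/2; a_0 = 1; a_1 = -2/5; a_2 = -8/35; a_3 = 8/105; a_4 = 4/231


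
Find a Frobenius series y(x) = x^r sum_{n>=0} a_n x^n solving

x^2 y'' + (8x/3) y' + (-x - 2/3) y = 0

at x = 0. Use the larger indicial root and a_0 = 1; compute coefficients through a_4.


Write in Frobenius form y'' + (p(x)/x) y' + (q(x)/x^2) y = 0:
  p(x) = 8/3,  q(x) = -x - 2/3.
Indicial equation: r(r-1) + (8/3) r + (-2/3) = 0 -> roots r_1 = 1/3, r_2 = -2.
Take r = r_1 = 1/3. Let y(x) = x^r sum_{n>=0} a_n x^n with a_0 = 1.
Substitute y = x^r sum a_n x^n and match x^{r+n}. The recurrence is
  D(n) a_n - 1 a_{n-1} = 0,  where D(n) = (r+n)(r+n-1) + (8/3)(r+n) + (-2/3).
  a_n = 1 / D(n) * a_{n-1}.
Since the indicial polynomial factors as (r - r_1)(r - r_2), D(n) = (r_1 + n - r_1)(r_1 + n - r_2) = n(n + 7/3).
Evaluating step by step (a_0 = 1):
  n = 1: D(1) = 1(1 + 7/3) = 10/3; numerator = 1(1) = 1; a_1 = (1)/(10/3) = 3/10
  n = 2: D(2) = 2(2 + 7/3) = 26/3; numerator = 1(3/10) = 3/10; a_2 = (3/10)/(26/3) = 9/260
  n = 3: D(3) = 3(3 + 7/3) = 16; numerator = 1(9/260) = 9/260; a_3 = (9/260)/(16) = 9/4160
  n = 4: D(4) = 4(4 + 7/3) = 76/3; numerator = 1(9/4160) = 9/4160; a_4 = (9/4160)/(76/3) = 27/316160

r = 1/3; a_0 = 1; a_1 = 3/10; a_2 = 9/260; a_3 = 9/4160; a_4 = 27/316160


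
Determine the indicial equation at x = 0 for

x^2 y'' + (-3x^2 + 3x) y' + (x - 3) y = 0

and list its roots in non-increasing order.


Divide by x^2 to reach normal form y'' + P_1(x) y' + P_2(x) y = 0 with P_1(x) = -3 + 3/x and P_2(x) = 1/x - 3/x^2.
x = 0 is a singular point because the y'-coefficient -3 + 3/x has a pole at x = 0 and the y-coefficient 1/x - 3/x^2 has a pole at x = 0.
It is a regular singular point because x P_1(x) = p(x) = 3 - 3x and x^2 P_2(x) = q(x) = x - 3 are polynomials, hence analytic at x = 0.
p(0) = 3,  q(0) = -3.
Indicial equation: r(r-1) + p(0) r + q(0) = 0, i.e. r^2 + (p(0) - 1) r + q(0) = 0, i.e. r^2 + 2 r - 3 = 0.
Discriminant: (2)^2 - 4(-3) = 16, so r = (-2 ± 4)/2.
Solving: r_1 = 1, r_2 = -3.

indicial: r^2 + 2 r - 3 = 0; roots r_1 = 1, r_2 = -3


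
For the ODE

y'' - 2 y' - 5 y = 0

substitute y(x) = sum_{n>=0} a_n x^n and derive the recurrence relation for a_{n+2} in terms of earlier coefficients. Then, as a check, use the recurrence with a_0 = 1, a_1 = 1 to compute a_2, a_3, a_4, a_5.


Substitute y = sum_n a_n x^n.
y''(x) has coefficient (n+2)(n+1) a_{n+2} at x^n;
-2 y'(x) has coefficient -2 (n+1) a_{n+1} at x^n;
-5 y(x) has coefficient -5 a_n at x^n.
Matching x^n: (n+2)(n+1) a_{n+2} - 2 (n+1) a_{n+1} - 5 a_n = 0.
Thus a_{n+2} = [2 (n+1) a_{n+1} + 5 a_n] / ((n+1)(n+2)).

Check with a_0 = 1, a_1 = 1 (apply the recurrence for n = 0, 1, 2, 3): a_0 = 1, a_1 = 1, a_2 = 7/2, a_3 = 19/6, a_4 = 73/24, a_5 = 241/120.

a_(n+2) = [2 (n+1) a_(n+1) + 5 a_n] / ((n+1)(n+2)); check: a_0 = 1, a_1 = 1, a_2 = 7/2, a_3 = 19/6, a_4 = 73/24, a_5 = 241/120


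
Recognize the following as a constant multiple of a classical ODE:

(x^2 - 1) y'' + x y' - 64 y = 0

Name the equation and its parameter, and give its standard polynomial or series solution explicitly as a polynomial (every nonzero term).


All three coefficients share the factor -1; dividing through by -1 gives  (1 - x^2) y'' - x y' + 64 y = 0.
This matches the Chebyshev equation (1 - x^2) y'' - x y' + n^2 y = 0 (note the -x y' term, not -2x y') with n^2 = 64, so n = 8; the polynomial solution is T_8(x).
With y = sum_k a_k x^k, matching x^k gives (k+2)(k+1) a_{k+2} = (k^2 - n^2) a_k = (k - 8)(k + 8) a_k. The right side vanishes at k = 8, so the series with the parity of 8 terminates at degree 8.
Standard normalization: leading coefficient of T_n is 2^(n-1), so a_8 = 2^7 = 128. Work downward with a_k = (k+1)(k+2) a_{k+2} / ((k - 8)(k + 8)):
  a_6 = (7)(8)(128) / ((6 - 8)(6 + 8)) = 7168/(-28) = -256
  a_4 = (5)(6)(-256) / ((4 - 8)(4 + 8)) = -7680/(-48) = 160
  a_2 = (3)(4)(160) / ((2 - 8)(2 + 8)) = 1920/(-60) = -32
  a_0 = (1)(2)(-32) / ((0 - 8)(0 + 8)) = -64/(-64) = 1
Hence T_8(x) = 128 x^8 - 256 x^6 + 160 x^4 - 32 x^2 + 1.

T_8(x); series = 128 x^8 - 256 x^6 + 160 x^4 - 32 x^2 + 1


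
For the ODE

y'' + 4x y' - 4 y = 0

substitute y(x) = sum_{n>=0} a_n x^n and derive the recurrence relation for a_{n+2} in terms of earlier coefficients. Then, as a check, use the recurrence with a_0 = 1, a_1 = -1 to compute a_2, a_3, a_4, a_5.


Substitute y = sum_n a_n x^n.
y''(x) has coefficient (n+2)(n+1) a_{n+2} at x^n;
4 x y'(x) has coefficient 4 n a_n at x^n (shift);
-4 y(x) has coefficient -4 a_n at x^n.
Matching x^n: (n+2)(n+1) a_{n+2} + (4n - 4) a_n = 0.
Thus a_{n+2} = (-4n + 4) / ((n+1)(n+2)) * a_n.

Check with a_0 = 1, a_1 = -1 (apply the recurrence for n = 0, 1, 2, 3): a_0 = 1, a_1 = -1, a_2 = 2, a_3 = 0, a_4 = -2/3, a_5 = 0.

a_(n+2) = (-4n + 4) / ((n+1)(n+2)) * a_n; check: a_0 = 1, a_1 = -1, a_2 = 2, a_3 = 0, a_4 = -2/3, a_5 = 0


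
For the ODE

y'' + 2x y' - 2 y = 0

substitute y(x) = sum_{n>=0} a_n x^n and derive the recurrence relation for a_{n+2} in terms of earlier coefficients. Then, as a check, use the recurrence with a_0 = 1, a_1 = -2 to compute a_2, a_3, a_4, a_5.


Substitute y = sum_n a_n x^n.
y''(x) has coefficient (n+2)(n+1) a_{n+2} at x^n;
2 x y'(x) has coefficient 2 n a_n at x^n (shift);
-2 y(x) has coefficient -2 a_n at x^n.
Matching x^n: (n+2)(n+1) a_{n+2} + (2n - 2) a_n = 0.
Thus a_{n+2} = (-2n + 2) / ((n+1)(n+2)) * a_n.

Check with a_0 = 1, a_1 = -2 (apply the recurrence for n = 0, 1, 2, 3): a_0 = 1, a_1 = -2, a_2 = 1, a_3 = 0, a_4 = -1/6, a_5 = 0.

a_(n+2) = (-2n + 2) / ((n+1)(n+2)) * a_n; check: a_0 = 1, a_1 = -2, a_2 = 1, a_3 = 0, a_4 = -1/6, a_5 = 0


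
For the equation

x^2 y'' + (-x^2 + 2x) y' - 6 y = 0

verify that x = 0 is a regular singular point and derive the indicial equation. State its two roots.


Divide by x^2 to reach normal form y'' + P_1(x) y' + P_2(x) y = 0 with P_1(x) = -1 + 2/x and P_2(x) = -6/x^2.
x = 0 is a singular point because the y'-coefficient -1 + 2/x has a pole at x = 0 and the y-coefficient -6/x^2 has a pole at x = 0.
It is a regular singular point because x P_1(x) = p(x) = 2 - x and x^2 P_2(x) = q(x) = -6 are polynomials, hence analytic at x = 0.
p(0) = 2,  q(0) = -6.
Indicial equation: r(r-1) + p(0) r + q(0) = 0, i.e. r^2 + (p(0) - 1) r + q(0) = 0, i.e. r^2 + 1 r - 6 = 0.
Discriminant: (1)^2 - 4(-6) = 25, so r = (-1 ± 5)/2.
Solving: r_1 = 2, r_2 = -3.

indicial: r^2 + 1 r - 6 = 0; roots r_1 = 2, r_2 = -3


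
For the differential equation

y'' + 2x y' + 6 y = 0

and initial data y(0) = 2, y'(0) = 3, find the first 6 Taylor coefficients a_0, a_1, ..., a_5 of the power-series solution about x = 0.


Ansatz: y(x) = sum_{n>=0} a_n x^n, so y'(x) = sum_{n>=1} n a_n x^(n-1) and y''(x) = sum_{n>=2} n(n-1) a_n x^(n-2).
Substitute into P(x) y'' + Q(x) y' + R(x) y = 0 with P(x) = 1, Q(x) = 2x, R(x) = 6, and match powers of x.
Initial conditions: a_0 = 2, a_1 = 3.
Setting the coefficient of each power of x to zero and solving order by order (substituting the coefficients already found):
  x^0: 2 a_2 + 6 a_0 = 0  ->  2 a_2 = -6 a_0 = -12  ->  a_2 = -6
  x^1: 6 a_3 + 8 a_1 = 0  ->  6 a_3 = -8 a_1 = -24  ->  a_3 = -4
  x^2: 12 a_4 + 10 a_2 = 0  ->  12 a_4 = -10 a_2 = 60  ->  a_4 = 5
  x^3: 20 a_5 + 12 a_3 = 0  ->  20 a_5 = -12 a_3 = 48  ->  a_5 = 12/5
Truncated series: y(x) = 2 + 3 x - 6 x^2 - 4 x^3 + 5 x^4 + (12/5) x^5 + O(x^6).

a_0 = 2; a_1 = 3; a_2 = -6; a_3 = -4; a_4 = 5; a_5 = 12/5


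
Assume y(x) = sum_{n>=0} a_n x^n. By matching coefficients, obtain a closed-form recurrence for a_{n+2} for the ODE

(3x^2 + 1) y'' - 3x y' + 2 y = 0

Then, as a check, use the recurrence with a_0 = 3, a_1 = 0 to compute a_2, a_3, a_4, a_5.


Substitute y = sum_n a_n x^n.
(1 + 3 x^2) y'' contributes (n+2)(n+1) a_{n+2} + 3 n(n-1) a_n at x^n.
-3 x y'(x) contributes -3 n a_n at x^n.
2 y(x) contributes 2 a_n at x^n.
Matching x^n: (n+2)(n+1) a_{n+2} + (3 n(n-1) - 3 n + 2) a_n = 0.
Thus a_{n+2} = (-3 n(n-1) + 3 n - 2) / ((n+1)(n+2)) * a_n.

Check with a_0 = 3, a_1 = 0 (apply the recurrence for n = 0, 1, 2, 3): a_0 = 3, a_1 = 0, a_2 = -3, a_3 = 0, a_4 = 1/2, a_5 = 0.

a_(n+2) = (-3 n(n-1) + 3 n - 2) / ((n+1)(n+2)) * a_n; check: a_0 = 3, a_1 = 0, a_2 = -3, a_3 = 0, a_4 = 1/2, a_5 = 0


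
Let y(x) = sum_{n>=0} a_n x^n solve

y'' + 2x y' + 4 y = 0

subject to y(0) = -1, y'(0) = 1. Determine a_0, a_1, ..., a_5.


Ansatz: y(x) = sum_{n>=0} a_n x^n, so y'(x) = sum_{n>=1} n a_n x^(n-1) and y''(x) = sum_{n>=2} n(n-1) a_n x^(n-2).
Substitute into P(x) y'' + Q(x) y' + R(x) y = 0 with P(x) = 1, Q(x) = 2x, R(x) = 4, and match powers of x.
Initial conditions: a_0 = -1, a_1 = 1.
Setting the coefficient of each power of x to zero and solving order by order (substituting the coefficients already found):
  x^0: 2 a_2 + 4 a_0 = 0  ->  2 a_2 = -4 a_0 = 4  ->  a_2 = 2
  x^1: 6 a_3 + 6 a_1 = 0  ->  6 a_3 = -6 a_1 = -6  ->  a_3 = -1
  x^2: 12 a_4 + 8 a_2 = 0  ->  12 a_4 = -8 a_2 = -16  ->  a_4 = -4/3
  x^3: 20 a_5 + 10 a_3 = 0  ->  20 a_5 = -10 a_3 = 10  ->  a_5 = 1/2
Truncated series: y(x) = -1 + x + 2 x^2 - x^3 - (4/3) x^4 + (1/2) x^5 + O(x^6).

a_0 = -1; a_1 = 1; a_2 = 2; a_3 = -1; a_4 = -4/3; a_5 = 1/2


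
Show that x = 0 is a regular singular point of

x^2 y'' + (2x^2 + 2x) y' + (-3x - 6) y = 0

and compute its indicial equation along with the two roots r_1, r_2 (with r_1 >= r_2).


Divide by x^2 to reach normal form y'' + P_1(x) y' + P_2(x) y = 0 with P_1(x) = 2 + 2/x and P_2(x) = -3/x - 6/x^2.
x = 0 is a singular point because the y'-coefficient 2 + 2/x has a pole at x = 0 and the y-coefficient -3/x - 6/x^2 has a pole at x = 0.
It is a regular singular point because x P_1(x) = p(x) = 2x + 2 and x^2 P_2(x) = q(x) = -3x - 6 are polynomials, hence analytic at x = 0.
p(0) = 2,  q(0) = -6.
Indicial equation: r(r-1) + p(0) r + q(0) = 0, i.e. r^2 + (p(0) - 1) r + q(0) = 0, i.e. r^2 + 1 r - 6 = 0.
Discriminant: (1)^2 - 4(-6) = 25, so r = (-1 ± 5)/2.
Solving: r_1 = 2, r_2 = -3.

indicial: r^2 + 1 r - 6 = 0; roots r_1 = 2, r_2 = -3


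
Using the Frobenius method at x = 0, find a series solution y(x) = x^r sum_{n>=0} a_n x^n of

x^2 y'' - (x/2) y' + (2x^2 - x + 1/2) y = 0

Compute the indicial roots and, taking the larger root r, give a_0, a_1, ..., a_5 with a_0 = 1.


Write in Frobenius form y'' + (p(x)/x) y' + (q(x)/x^2) y = 0:
  p(x) = -1/2,  q(x) = 2x^2 - x + 1/2.
Indicial equation: r(r-1) + (-1/2) r + (1/2) = 0 -> roots r_1 = 1, r_2 = 1/2.
Take r = r_1 = 1. Let y(x) = x^r sum_{n>=0} a_n x^n with a_0 = 1.
Substitute y = x^r sum a_n x^n and match x^{r+n}. The recurrence is
  D(n) a_n - 1 a_{n-1} + 2 a_{n-2} = 0,  where D(n) = (r+n)(r+n-1) + (-1/2)(r+n) + (1/2).
  a_n = [1 a_{n-1} - 2 a_{n-2}] / D(n).
Since the indicial polynomial factors as (r - r_1)(r - r_2), D(n) = (r_1 + n - r_1)(r_1 + n - r_2) = n(n + 1/2).
Evaluating step by step (a_0 = 1):
  n = 1: D(1) = 1(1 + 1/2) = 3/2; numerator = 1(1) = 1; a_1 = (1)/(3/2) = 2/3
  n = 2: D(2) = 2(2 + 1/2) = 5; numerator = 1(2/3) - 2(1) = -4/3; a_2 = (-4/3)/(5) = -4/15
  n = 3: D(3) = 3(3 + 1/2) = 21/2; numerator = 1(-4/15) - 2(2/3) = -8/5; a_3 = (-8/5)/(21/2) = -16/105
  n = 4: D(4) = 4(4 + 1/2) = 18; numerator = 1(-16/105) - 2(-4/15) = 8/21; a_4 = (8/21)/(18) = 4/189
  n = 5: D(5) = 5(5 + 1/2) = 55/2; numerator = 1(4/189) - 2(-16/105) = 44/135; a_5 = (44/135)/(55/2) = 8/675

r = 1; a_0 = 1; a_1 = 2/3; a_2 = -4/15; a_3 = -16/105; a_4 = 4/189; a_5 = 8/675


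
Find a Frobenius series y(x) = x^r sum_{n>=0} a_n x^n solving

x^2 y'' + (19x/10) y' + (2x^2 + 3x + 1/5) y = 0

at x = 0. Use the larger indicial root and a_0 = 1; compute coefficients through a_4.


Write in Frobenius form y'' + (p(x)/x) y' + (q(x)/x^2) y = 0:
  p(x) = 19/10,  q(x) = 2x^2 + 3x + 1/5.
Indicial equation: r(r-1) + (19/10) r + (1/5) = 0 -> roots r_1 = -2/5, r_2 = -1/2.
Take r = r_1 = -2/5. Let y(x) = x^r sum_{n>=0} a_n x^n with a_0 = 1.
Substitute y = x^r sum a_n x^n and match x^{r+n}. The recurrence is
  D(n) a_n + 3 a_{n-1} + 2 a_{n-2} = 0,  where D(n) = (r+n)(r+n-1) + (19/10)(r+n) + (1/5).
  a_n = [-3 a_{n-1} - 2 a_{n-2}] / D(n).
Since the indicial polynomial factors as (r - r_1)(r - r_2), D(n) = (r_1 + n - r_1)(r_1 + n - r_2) = n(n + 1/10).
Evaluating step by step (a_0 = 1):
  n = 1: D(1) = 1(1 + 1/10) = 11/10; numerator = -3(1) = -3; a_1 = (-3)/(11/10) = -30/11
  n = 2: D(2) = 2(2 + 1/10) = 21/5; numerator = -3(-30/11) - 2(1) = 68/11; a_2 = (68/11)/(21/5) = 340/231
  n = 3: D(3) = 3(3 + 1/10) = 93/10; numerator = -3(340/231) - 2(-30/11) = 80/77; a_3 = (80/77)/(93/10) = 800/7161
  n = 4: D(4) = 4(4 + 1/10) = 82/5; numerator = -3(800/7161) - 2(340/231) = -23480/7161; a_4 = (-23480/7161)/(82/5) = -58700/293601

r = -2/5; a_0 = 1; a_1 = -30/11; a_2 = 340/231; a_3 = 800/7161; a_4 = -58700/293601


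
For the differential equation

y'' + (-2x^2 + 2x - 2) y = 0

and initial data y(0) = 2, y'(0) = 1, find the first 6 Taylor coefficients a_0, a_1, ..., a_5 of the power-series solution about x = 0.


Ansatz: y(x) = sum_{n>=0} a_n x^n, so y'(x) = sum_{n>=1} n a_n x^(n-1) and y''(x) = sum_{n>=2} n(n-1) a_n x^(n-2).
Substitute into P(x) y'' + Q(x) y' + R(x) y = 0 with P(x) = 1, Q(x) = 0, R(x) = -2x^2 + 2x - 2, and match powers of x.
Initial conditions: a_0 = 2, a_1 = 1.
Setting the coefficient of each power of x to zero and solving order by order (substituting the coefficients already found):
  x^0: 2 a_2 - 2 a_0 = 0  ->  2 a_2 = 2 a_0 = 4  ->  a_2 = 2
  x^1: 6 a_3 - 2 a_1 + 2 a_0 = 0  ->  6 a_3 = 2 a_1 - 2 a_0 = -2  ->  a_3 = -1/3
  x^2: 12 a_4 - 2 a_2 + 2 a_1 - 2 a_0 = 0  ->  12 a_4 = 2 a_2 - 2 a_1 + 2 a_0 = 6  ->  a_4 = 1/2
  x^3: 20 a_5 - 2 a_3 + 2 a_2 - 2 a_1 = 0  ->  20 a_5 = 2 a_3 - 2 a_2 + 2 a_1 = -8/3  ->  a_5 = -2/15
Truncated series: y(x) = 2 + x + 2 x^2 - (1/3) x^3 + (1/2) x^4 - (2/15) x^5 + O(x^6).

a_0 = 2; a_1 = 1; a_2 = 2; a_3 = -1/3; a_4 = 1/2; a_5 = -2/15


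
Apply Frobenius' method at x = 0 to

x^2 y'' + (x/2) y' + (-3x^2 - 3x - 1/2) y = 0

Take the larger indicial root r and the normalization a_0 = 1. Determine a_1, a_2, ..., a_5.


Write in Frobenius form y'' + (p(x)/x) y' + (q(x)/x^2) y = 0:
  p(x) = 1/2,  q(x) = -3x^2 - 3x - 1/2.
Indicial equation: r(r-1) + (1/2) r + (-1/2) = 0 -> roots r_1 = 1, r_2 = -1/2.
Take r = r_1 = 1. Let y(x) = x^r sum_{n>=0} a_n x^n with a_0 = 1.
Substitute y = x^r sum a_n x^n and match x^{r+n}. The recurrence is
  D(n) a_n - 3 a_{n-1} - 3 a_{n-2} = 0,  where D(n) = (r+n)(r+n-1) + (1/2)(r+n) + (-1/2).
  a_n = [3 a_{n-1} + 3 a_{n-2}] / D(n).
Since the indicial polynomial factors as (r - r_1)(r - r_2), D(n) = (r_1 + n - r_1)(r_1 + n - r_2) = n(n + 3/2).
Evaluating step by step (a_0 = 1):
  n = 1: D(1) = 1(1 + 3/2) = 5/2; numerator = 3(1) = 3; a_1 = (3)/(5/2) = 6/5
  n = 2: D(2) = 2(2 + 3/2) = 7; numerator = 3(6/5) + 3(1) = 33/5; a_2 = (33/5)/(7) = 33/35
  n = 3: D(3) = 3(3 + 3/2) = 27/2; numerator = 3(33/35) + 3(6/5) = 45/7; a_3 = (45/7)/(27/2) = 10/21
  n = 4: D(4) = 4(4 + 3/2) = 22; numerator = 3(10/21) + 3(33/35) = 149/35; a_4 = (149/35)/(22) = 149/770
  n = 5: D(5) = 5(5 + 3/2) = 65/2; numerator = 3(149/770) + 3(10/21) = 221/110; a_5 = (221/110)/(65/2) = 17/275

r = 1; a_0 = 1; a_1 = 6/5; a_2 = 33/35; a_3 = 10/21; a_4 = 149/770; a_5 = 17/275


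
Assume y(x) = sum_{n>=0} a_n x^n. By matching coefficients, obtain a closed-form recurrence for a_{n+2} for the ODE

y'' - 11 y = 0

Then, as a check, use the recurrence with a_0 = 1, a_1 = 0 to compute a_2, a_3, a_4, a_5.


Substitute y = sum_n a_n x^n into y'' + (const) y = 0.
y''(x) = sum_{n>=0} (n+2)(n+1) a_{n+2} x^n.
The ODE becomes sum_n [(n+2)(n+1) a_{n+2} - 11 a_n] x^n = 0.
Setting each coefficient to zero gives the recurrence:
  (n+2)(n+1) a_{n+2} - 11 a_n = 0,
  a_{n+2} = 11 / ((n+1)(n+2)) a_n.

Check with a_0 = 1, a_1 = 0 (apply the recurrence for n = 0, 1, 2, 3): a_0 = 1, a_1 = 0, a_2 = 11/2, a_3 = 0, a_4 = 121/24, a_5 = 0.

a_{n+2} = 11/((n+1)(n+2)) * a_n; check: a_0 = 1, a_1 = 0, a_2 = 11/2, a_3 = 0, a_4 = 121/24, a_5 = 0


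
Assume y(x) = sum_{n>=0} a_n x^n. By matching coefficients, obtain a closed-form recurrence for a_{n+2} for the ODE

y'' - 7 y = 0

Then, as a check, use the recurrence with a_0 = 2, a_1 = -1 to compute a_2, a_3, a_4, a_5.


Substitute y = sum_n a_n x^n into y'' + (const) y = 0.
y''(x) = sum_{n>=0} (n+2)(n+1) a_{n+2} x^n.
The ODE becomes sum_n [(n+2)(n+1) a_{n+2} - 7 a_n] x^n = 0.
Setting each coefficient to zero gives the recurrence:
  (n+2)(n+1) a_{n+2} - 7 a_n = 0,
  a_{n+2} = 7 / ((n+1)(n+2)) a_n.

Check with a_0 = 2, a_1 = -1 (apply the recurrence for n = 0, 1, 2, 3): a_0 = 2, a_1 = -1, a_2 = 7, a_3 = -7/6, a_4 = 49/12, a_5 = -49/120.

a_{n+2} = 7/((n+1)(n+2)) * a_n; check: a_0 = 2, a_1 = -1, a_2 = 7, a_3 = -7/6, a_4 = 49/12, a_5 = -49/120


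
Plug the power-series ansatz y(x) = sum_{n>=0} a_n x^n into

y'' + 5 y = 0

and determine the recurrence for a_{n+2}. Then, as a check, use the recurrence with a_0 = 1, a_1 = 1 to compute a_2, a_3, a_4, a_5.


Substitute y = sum_n a_n x^n into y'' + (const) y = 0.
y''(x) = sum_{n>=0} (n+2)(n+1) a_{n+2} x^n.
The ODE becomes sum_n [(n+2)(n+1) a_{n+2} + 5 a_n] x^n = 0.
Setting each coefficient to zero gives the recurrence:
  (n+2)(n+1) a_{n+2} + 5 a_n = 0,
  a_{n+2} = -5 / ((n+1)(n+2)) a_n.

Check with a_0 = 1, a_1 = 1 (apply the recurrence for n = 0, 1, 2, 3): a_0 = 1, a_1 = 1, a_2 = -5/2, a_3 = -5/6, a_4 = 25/24, a_5 = 5/24.

a_{n+2} = -5/((n+1)(n+2)) * a_n; check: a_0 = 1, a_1 = 1, a_2 = -5/2, a_3 = -5/6, a_4 = 25/24, a_5 = 5/24


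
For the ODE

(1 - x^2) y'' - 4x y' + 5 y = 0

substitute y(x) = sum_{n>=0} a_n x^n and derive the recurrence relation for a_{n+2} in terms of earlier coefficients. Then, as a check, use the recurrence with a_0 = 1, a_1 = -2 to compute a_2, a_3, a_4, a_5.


Substitute y = sum_n a_n x^n.
(1 - 1 x^2) y'' contributes (n+2)(n+1) a_{n+2} - n(n-1) a_n at x^n.
-4 x y'(x) contributes -4 n a_n at x^n.
5 y(x) contributes 5 a_n at x^n.
Matching x^n: (n+2)(n+1) a_{n+2} + (-n(n-1) - 4 n + 5) a_n = 0.
Thus a_{n+2} = (n(n-1) + 4 n - 5) / ((n+1)(n+2)) * a_n.

Check with a_0 = 1, a_1 = -2 (apply the recurrence for n = 0, 1, 2, 3): a_0 = 1, a_1 = -2, a_2 = -5/2, a_3 = 1/3, a_4 = -25/24, a_5 = 13/60.

a_(n+2) = (n(n-1) + 4 n - 5) / ((n+1)(n+2)) * a_n; check: a_0 = 1, a_1 = -2, a_2 = -5/2, a_3 = 1/3, a_4 = -25/24, a_5 = 13/60


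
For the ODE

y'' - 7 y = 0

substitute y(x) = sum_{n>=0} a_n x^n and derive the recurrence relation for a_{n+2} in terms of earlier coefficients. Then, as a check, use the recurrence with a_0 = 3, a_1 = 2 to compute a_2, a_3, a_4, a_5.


Substitute y = sum_n a_n x^n into y'' + (const) y = 0.
y''(x) = sum_{n>=0} (n+2)(n+1) a_{n+2} x^n.
The ODE becomes sum_n [(n+2)(n+1) a_{n+2} - 7 a_n] x^n = 0.
Setting each coefficient to zero gives the recurrence:
  (n+2)(n+1) a_{n+2} - 7 a_n = 0,
  a_{n+2} = 7 / ((n+1)(n+2)) a_n.

Check with a_0 = 3, a_1 = 2 (apply the recurrence for n = 0, 1, 2, 3): a_0 = 3, a_1 = 2, a_2 = 21/2, a_3 = 7/3, a_4 = 49/8, a_5 = 49/60.

a_{n+2} = 7/((n+1)(n+2)) * a_n; check: a_0 = 3, a_1 = 2, a_2 = 21/2, a_3 = 7/3, a_4 = 49/8, a_5 = 49/60


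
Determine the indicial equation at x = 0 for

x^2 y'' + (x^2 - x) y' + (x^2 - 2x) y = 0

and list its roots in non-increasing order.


Divide by x^2 to reach normal form y'' + P_1(x) y' + P_2(x) y = 0 with P_1(x) = 1 - 1/x and P_2(x) = 1 - 2/x.
x = 0 is a singular point because the y'-coefficient 1 - 1/x has a pole at x = 0 and the y-coefficient 1 - 2/x has a pole at x = 0.
It is a regular singular point because x P_1(x) = p(x) = x - 1 and x^2 P_2(x) = q(x) = x^2 - 2x are polynomials, hence analytic at x = 0.
p(0) = -1,  q(0) = 0.
Indicial equation: r(r-1) + p(0) r + q(0) = 0, i.e. r^2 + (p(0) - 1) r + q(0) = 0, i.e. r^2 - 2 r = 0.
Discriminant: (-2)^2 - 4(0) = 4, so r = (2 ± 2)/2.
Solving: r_1 = 2, r_2 = 0.

indicial: r^2 - 2 r = 0; roots r_1 = 2, r_2 = 0


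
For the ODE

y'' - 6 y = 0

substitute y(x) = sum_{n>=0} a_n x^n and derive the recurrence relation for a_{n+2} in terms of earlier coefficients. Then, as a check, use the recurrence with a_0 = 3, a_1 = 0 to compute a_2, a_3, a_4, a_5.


Substitute y = sum_n a_n x^n into y'' + (const) y = 0.
y''(x) = sum_{n>=0} (n+2)(n+1) a_{n+2} x^n.
The ODE becomes sum_n [(n+2)(n+1) a_{n+2} - 6 a_n] x^n = 0.
Setting each coefficient to zero gives the recurrence:
  (n+2)(n+1) a_{n+2} - 6 a_n = 0,
  a_{n+2} = 6 / ((n+1)(n+2)) a_n.

Check with a_0 = 3, a_1 = 0 (apply the recurrence for n = 0, 1, 2, 3): a_0 = 3, a_1 = 0, a_2 = 9, a_3 = 0, a_4 = 9/2, a_5 = 0.

a_{n+2} = 6/((n+1)(n+2)) * a_n; check: a_0 = 3, a_1 = 0, a_2 = 9, a_3 = 0, a_4 = 9/2, a_5 = 0


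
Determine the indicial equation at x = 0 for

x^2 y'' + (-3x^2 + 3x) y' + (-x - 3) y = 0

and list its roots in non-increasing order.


Divide by x^2 to reach normal form y'' + P_1(x) y' + P_2(x) y = 0 with P_1(x) = -3 + 3/x and P_2(x) = -1/x - 3/x^2.
x = 0 is a singular point because the y'-coefficient -3 + 3/x has a pole at x = 0 and the y-coefficient -1/x - 3/x^2 has a pole at x = 0.
It is a regular singular point because x P_1(x) = p(x) = 3 - 3x and x^2 P_2(x) = q(x) = -x - 3 are polynomials, hence analytic at x = 0.
p(0) = 3,  q(0) = -3.
Indicial equation: r(r-1) + p(0) r + q(0) = 0, i.e. r^2 + (p(0) - 1) r + q(0) = 0, i.e. r^2 + 2 r - 3 = 0.
Discriminant: (2)^2 - 4(-3) = 16, so r = (-2 ± 4)/2.
Solving: r_1 = 1, r_2 = -3.

indicial: r^2 + 2 r - 3 = 0; roots r_1 = 1, r_2 = -3


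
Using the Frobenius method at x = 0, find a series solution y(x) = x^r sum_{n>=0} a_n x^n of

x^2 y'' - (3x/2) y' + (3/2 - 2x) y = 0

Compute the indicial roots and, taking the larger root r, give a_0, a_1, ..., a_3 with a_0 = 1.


Write in Frobenius form y'' + (p(x)/x) y' + (q(x)/x^2) y = 0:
  p(x) = -3/2,  q(x) = 3/2 - 2x.
Indicial equation: r(r-1) + (-3/2) r + (3/2) = 0 -> roots r_1 = 3/2, r_2 = 1.
Take r = r_1 = 3/2. Let y(x) = x^r sum_{n>=0} a_n x^n with a_0 = 1.
Substitute y = x^r sum a_n x^n and match x^{r+n}. The recurrence is
  D(n) a_n - 2 a_{n-1} = 0,  where D(n) = (r+n)(r+n-1) + (-3/2)(r+n) + (3/2).
  a_n = 2 / D(n) * a_{n-1}.
Since the indicial polynomial factors as (r - r_1)(r - r_2), D(n) = (r_1 + n - r_1)(r_1 + n - r_2) = n(n + 1/2).
Evaluating step by step (a_0 = 1):
  n = 1: D(1) = 1(1 + 1/2) = 3/2; numerator = 2(1) = 2; a_1 = (2)/(3/2) = 4/3
  n = 2: D(2) = 2(2 + 1/2) = 5; numerator = 2(4/3) = 8/3; a_2 = (8/3)/(5) = 8/15
  n = 3: D(3) = 3(3 + 1/2) = 21/2; numerator = 2(8/15) = 16/15; a_3 = (16/15)/(21/2) = 32/315

r = 3/2; a_0 = 1; a_1 = 4/3; a_2 = 8/15; a_3 = 32/315


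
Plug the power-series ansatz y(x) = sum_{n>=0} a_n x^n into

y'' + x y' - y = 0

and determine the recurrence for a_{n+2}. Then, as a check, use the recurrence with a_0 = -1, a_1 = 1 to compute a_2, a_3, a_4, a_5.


Substitute y = sum_n a_n x^n.
y''(x) has coefficient (n+2)(n+1) a_{n+2} at x^n;
x y'(x) has coefficient n a_n at x^n (shift);
-y(x) has coefficient -1 a_n at x^n.
Matching x^n: (n+2)(n+1) a_{n+2} + (n - 1) a_n = 0.
Thus a_{n+2} = (-n + 1) / ((n+1)(n+2)) * a_n.

Check with a_0 = -1, a_1 = 1 (apply the recurrence for n = 0, 1, 2, 3): a_0 = -1, a_1 = 1, a_2 = -1/2, a_3 = 0, a_4 = 1/24, a_5 = 0.

a_(n+2) = (-n + 1) / ((n+1)(n+2)) * a_n; check: a_0 = -1, a_1 = 1, a_2 = -1/2, a_3 = 0, a_4 = 1/24, a_5 = 0


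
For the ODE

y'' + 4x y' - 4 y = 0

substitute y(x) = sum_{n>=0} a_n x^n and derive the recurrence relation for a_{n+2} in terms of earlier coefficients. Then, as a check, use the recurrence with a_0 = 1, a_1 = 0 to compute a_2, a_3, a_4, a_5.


Substitute y = sum_n a_n x^n.
y''(x) has coefficient (n+2)(n+1) a_{n+2} at x^n;
4 x y'(x) has coefficient 4 n a_n at x^n (shift);
-4 y(x) has coefficient -4 a_n at x^n.
Matching x^n: (n+2)(n+1) a_{n+2} + (4n - 4) a_n = 0.
Thus a_{n+2} = (-4n + 4) / ((n+1)(n+2)) * a_n.

Check with a_0 = 1, a_1 = 0 (apply the recurrence for n = 0, 1, 2, 3): a_0 = 1, a_1 = 0, a_2 = 2, a_3 = 0, a_4 = -2/3, a_5 = 0.

a_(n+2) = (-4n + 4) / ((n+1)(n+2)) * a_n; check: a_0 = 1, a_1 = 0, a_2 = 2, a_3 = 0, a_4 = -2/3, a_5 = 0


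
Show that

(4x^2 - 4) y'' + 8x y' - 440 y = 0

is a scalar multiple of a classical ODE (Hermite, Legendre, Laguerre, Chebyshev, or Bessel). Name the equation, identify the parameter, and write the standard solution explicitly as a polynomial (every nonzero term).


All three coefficients share the factor -4; dividing through by -4 gives  (1 - x^2) y'' - 2x y' + 110 y = 0.
This matches the Legendre equation (1 - x^2) y'' - 2x y' + n(n+1) y = 0 (note the -2x y' term) with n(n+1) = 110, so n = 10; the polynomial solution is P_10(x).
With y = sum_k a_k x^k, matching x^k gives (k+2)(k+1) a_{k+2} = [k(k+1) - n(n+1)] a_k = (k - 10)(k + 11) a_k. The right side vanishes at k = 10, so the series with the parity of 10 terminates at degree 10.
Standard normalization (P_n(1) = 1): leading coefficient (2n)!/(2^n (n!)^2) = 2432902008176640000/(1024*13168189440000) = 46189/256, so a_10 = 46189/256. Work downward with a_k = (k+1)(k+2) a_{k+2} / ((k - 10)(k + 11)):
  a_8 = (9)(10)(46189/256) / ((8 - 10)(8 + 11)) = (2078505/128)/(-38) = -109395/256
  a_6 = (7)(8)(-109395/256) / ((6 - 10)(6 + 11)) = (-765765/32)/(-68) = 45045/128
  a_4 = (5)(6)(45045/128) / ((4 - 10)(4 + 11)) = (675675/64)/(-90) = -15015/128
  a_2 = (3)(4)(-15015/128) / ((2 - 10)(2 + 11)) = (-45045/32)/(-104) = 3465/256
  a_0 = (1)(2)(3465/256) / ((0 - 10)(0 + 11)) = (3465/128)/(-110) = -63/256
Hence P_10(x) = 46189 x^10/256 - 109395 x^8/256 + 45045 x^6/128 - 15015 x^4/128 + 3465 x^2/256 - 63/256.

P_10(x); series = 46189 x^10/256 - 109395 x^8/256 + 45045 x^6/128 - 15015 x^4/128 + 3465 x^2/256 - 63/256


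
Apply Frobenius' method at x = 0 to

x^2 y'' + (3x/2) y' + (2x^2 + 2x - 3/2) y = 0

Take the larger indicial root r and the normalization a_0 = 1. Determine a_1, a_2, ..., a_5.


Write in Frobenius form y'' + (p(x)/x) y' + (q(x)/x^2) y = 0:
  p(x) = 3/2,  q(x) = 2x^2 + 2x - 3/2.
Indicial equation: r(r-1) + (3/2) r + (-3/2) = 0 -> roots r_1 = 1, r_2 = -3/2.
Take r = r_1 = 1. Let y(x) = x^r sum_{n>=0} a_n x^n with a_0 = 1.
Substitute y = x^r sum a_n x^n and match x^{r+n}. The recurrence is
  D(n) a_n + 2 a_{n-1} + 2 a_{n-2} = 0,  where D(n) = (r+n)(r+n-1) + (3/2)(r+n) + (-3/2).
  a_n = [-2 a_{n-1} - 2 a_{n-2}] / D(n).
Since the indicial polynomial factors as (r - r_1)(r - r_2), D(n) = (r_1 + n - r_1)(r_1 + n - r_2) = n(n + 5/2).
Evaluating step by step (a_0 = 1):
  n = 1: D(1) = 1(1 + 5/2) = 7/2; numerator = -2(1) = -2; a_1 = (-2)/(7/2) = -4/7
  n = 2: D(2) = 2(2 + 5/2) = 9; numerator = -2(-4/7) - 2(1) = -6/7; a_2 = (-6/7)/(9) = -2/21
  n = 3: D(3) = 3(3 + 5/2) = 33/2; numerator = -2(-2/21) - 2(-4/7) = 4/3; a_3 = (4/3)/(33/2) = 8/99
  n = 4: D(4) = 4(4 + 5/2) = 26; numerator = -2(8/99) - 2(-2/21) = 20/693; a_4 = (20/693)/(26) = 10/9009
  n = 5: D(5) = 5(5 + 5/2) = 75/2; numerator = -2(10/9009) - 2(8/99) = -164/1001; a_5 = (-164/1001)/(75/2) = -328/75075

r = 1; a_0 = 1; a_1 = -4/7; a_2 = -2/21; a_3 = 8/99; a_4 = 10/9009; a_5 = -328/75075


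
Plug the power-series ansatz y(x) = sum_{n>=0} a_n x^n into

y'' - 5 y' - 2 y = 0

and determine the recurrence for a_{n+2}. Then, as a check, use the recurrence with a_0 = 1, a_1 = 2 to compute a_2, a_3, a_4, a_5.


Substitute y = sum_n a_n x^n.
y''(x) has coefficient (n+2)(n+1) a_{n+2} at x^n;
-5 y'(x) has coefficient -5 (n+1) a_{n+1} at x^n;
-2 y(x) has coefficient -2 a_n at x^n.
Matching x^n: (n+2)(n+1) a_{n+2} - 5 (n+1) a_{n+1} - 2 a_n = 0.
Thus a_{n+2} = [5 (n+1) a_{n+1} + 2 a_n] / ((n+1)(n+2)).

Check with a_0 = 1, a_1 = 2 (apply the recurrence for n = 0, 1, 2, 3): a_0 = 1, a_1 = 2, a_2 = 6, a_3 = 32/3, a_4 = 43/3, a_5 = 77/5.

a_(n+2) = [5 (n+1) a_(n+1) + 2 a_n] / ((n+1)(n+2)); check: a_0 = 1, a_1 = 2, a_2 = 6, a_3 = 32/3, a_4 = 43/3, a_5 = 77/5


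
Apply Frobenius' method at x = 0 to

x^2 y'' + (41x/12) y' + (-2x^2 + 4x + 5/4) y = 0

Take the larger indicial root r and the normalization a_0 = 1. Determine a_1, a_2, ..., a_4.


Write in Frobenius form y'' + (p(x)/x) y' + (q(x)/x^2) y = 0:
  p(x) = 41/12,  q(x) = -2x^2 + 4x + 5/4.
Indicial equation: r(r-1) + (41/12) r + (5/4) = 0 -> roots r_1 = -3/4, r_2 = -5/3.
Take r = r_1 = -3/4. Let y(x) = x^r sum_{n>=0} a_n x^n with a_0 = 1.
Substitute y = x^r sum a_n x^n and match x^{r+n}. The recurrence is
  D(n) a_n + 4 a_{n-1} - 2 a_{n-2} = 0,  where D(n) = (r+n)(r+n-1) + (41/12)(r+n) + (5/4).
  a_n = [-4 a_{n-1} + 2 a_{n-2}] / D(n).
Since the indicial polynomial factors as (r - r_1)(r - r_2), D(n) = (r_1 + n - r_1)(r_1 + n - r_2) = n(n + 11/12).
Evaluating step by step (a_0 = 1):
  n = 1: D(1) = 1(1 + 11/12) = 23/12; numerator = -4(1) = -4; a_1 = (-4)/(23/12) = -48/23
  n = 2: D(2) = 2(2 + 11/12) = 35/6; numerator = -4(-48/23) + 2(1) = 238/23; a_2 = (238/23)/(35/6) = 204/115
  n = 3: D(3) = 3(3 + 11/12) = 47/4; numerator = -4(204/115) + 2(-48/23) = -1296/115; a_3 = (-1296/115)/(47/4) = -5184/5405
  n = 4: D(4) = 4(4 + 11/12) = 59/3; numerator = -4(-5184/5405) + 2(204/115) = 39912/5405; a_4 = (39912/5405)/(59/3) = 119736/318895

r = -3/4; a_0 = 1; a_1 = -48/23; a_2 = 204/115; a_3 = -5184/5405; a_4 = 119736/318895


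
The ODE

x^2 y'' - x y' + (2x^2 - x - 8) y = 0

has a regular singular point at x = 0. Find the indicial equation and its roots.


Divide by x^2 to reach normal form y'' + P_1(x) y' + P_2(x) y = 0 with P_1(x) = -1/x and P_2(x) = 2 - 1/x - 8/x^2.
x = 0 is a singular point because the y'-coefficient -1/x has a pole at x = 0 and the y-coefficient 2 - 1/x - 8/x^2 has a pole at x = 0.
It is a regular singular point because x P_1(x) = p(x) = -1 and x^2 P_2(x) = q(x) = 2x^2 - x - 8 are polynomials, hence analytic at x = 0.
p(0) = -1,  q(0) = -8.
Indicial equation: r(r-1) + p(0) r + q(0) = 0, i.e. r^2 + (p(0) - 1) r + q(0) = 0, i.e. r^2 - 2 r - 8 = 0.
Discriminant: (-2)^2 - 4(-8) = 36, so r = (2 ± 6)/2.
Solving: r_1 = 4, r_2 = -2.

indicial: r^2 - 2 r - 8 = 0; roots r_1 = 4, r_2 = -2


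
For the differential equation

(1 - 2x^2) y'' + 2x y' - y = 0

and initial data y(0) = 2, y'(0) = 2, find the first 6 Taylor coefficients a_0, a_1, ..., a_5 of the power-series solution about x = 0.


Ansatz: y(x) = sum_{n>=0} a_n x^n, so y'(x) = sum_{n>=1} n a_n x^(n-1) and y''(x) = sum_{n>=2} n(n-1) a_n x^(n-2).
Substitute into P(x) y'' + Q(x) y' + R(x) y = 0 with P(x) = 1 - 2x^2, Q(x) = 2x, R(x) = -1, and match powers of x.
Initial conditions: a_0 = 2, a_1 = 2.
Setting the coefficient of each power of x to zero and solving order by order (substituting the coefficients already found):
  x^0: 2 a_2 - a_0 = 0  ->  2 a_2 = a_0 = 2  ->  a_2 = 1
  x^1: 6 a_3 + a_1 = 0  ->  6 a_3 = -a_1 = -2  ->  a_3 = -1/3
  x^2: 12 a_4 - a_2 = 0  ->  12 a_4 = a_2 = 1  ->  a_4 = 1/12
  x^3: 20 a_5 - 7 a_3 = 0  ->  20 a_5 = 7 a_3 = -7/3  ->  a_5 = -7/60
Truncated series: y(x) = 2 + 2 x + x^2 - (1/3) x^3 + (1/12) x^4 - (7/60) x^5 + O(x^6).

a_0 = 2; a_1 = 2; a_2 = 1; a_3 = -1/3; a_4 = 1/12; a_5 = -7/60


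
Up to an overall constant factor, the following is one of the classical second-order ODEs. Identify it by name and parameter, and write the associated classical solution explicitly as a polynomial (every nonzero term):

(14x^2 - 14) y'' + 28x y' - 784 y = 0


All three coefficients share the factor -14; dividing through by -14 gives  (1 - x^2) y'' - 2x y' + 56 y = 0.
This matches the Legendre equation (1 - x^2) y'' - 2x y' + n(n+1) y = 0 (note the -2x y' term) with n(n+1) = 56, so n = 7; the polynomial solution is P_7(x).
With y = sum_k a_k x^k, matching x^k gives (k+2)(k+1) a_{k+2} = [k(k+1) - n(n+1)] a_k = (k - 7)(k + 8) a_k. The right side vanishes at k = 7, so the series with the parity of 7 terminates at degree 7.
Standard normalization (P_n(1) = 1): leading coefficient (2n)!/(2^n (n!)^2) = 87178291200/(128*25401600) = 429/16, so a_7 = 429/16. Work downward with a_k = (k+1)(k+2) a_{k+2} / ((k - 7)(k + 8)):
  a_5 = (6)(7)(429/16) / ((5 - 7)(5 + 8)) = (9009/8)/(-26) = -693/16
  a_3 = (4)(5)(-693/16) / ((3 - 7)(3 + 8)) = (-3465/4)/(-44) = 315/16
  a_1 = (2)(3)(315/16) / ((1 - 7)(1 + 8)) = (945/8)/(-54) = -35/16
Hence P_7(x) = 429 x^7/16 - 693 x^5/16 + 315 x^3/16 - 35 x/16.

P_7(x); series = 429 x^7/16 - 693 x^5/16 + 315 x^3/16 - 35 x/16


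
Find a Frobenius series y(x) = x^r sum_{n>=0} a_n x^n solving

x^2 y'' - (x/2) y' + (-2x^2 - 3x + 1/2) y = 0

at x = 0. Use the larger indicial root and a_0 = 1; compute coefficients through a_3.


Write in Frobenius form y'' + (p(x)/x) y' + (q(x)/x^2) y = 0:
  p(x) = -1/2,  q(x) = -2x^2 - 3x + 1/2.
Indicial equation: r(r-1) + (-1/2) r + (1/2) = 0 -> roots r_1 = 1, r_2 = 1/2.
Take r = r_1 = 1. Let y(x) = x^r sum_{n>=0} a_n x^n with a_0 = 1.
Substitute y = x^r sum a_n x^n and match x^{r+n}. The recurrence is
  D(n) a_n - 3 a_{n-1} - 2 a_{n-2} = 0,  where D(n) = (r+n)(r+n-1) + (-1/2)(r+n) + (1/2).
  a_n = [3 a_{n-1} + 2 a_{n-2}] / D(n).
Since the indicial polynomial factors as (r - r_1)(r - r_2), D(n) = (r_1 + n - r_1)(r_1 + n - r_2) = n(n + 1/2).
Evaluating step by step (a_0 = 1):
  n = 1: D(1) = 1(1 + 1/2) = 3/2; numerator = 3(1) = 3; a_1 = (3)/(3/2) = 2
  n = 2: D(2) = 2(2 + 1/2) = 5; numerator = 3(2) + 2(1) = 8; a_2 = (8)/(5) = 8/5
  n = 3: D(3) = 3(3 + 1/2) = 21/2; numerator = 3(8/5) + 2(2) = 44/5; a_3 = (44/5)/(21/2) = 88/105

r = 1; a_0 = 1; a_1 = 2; a_2 = 8/5; a_3 = 88/105


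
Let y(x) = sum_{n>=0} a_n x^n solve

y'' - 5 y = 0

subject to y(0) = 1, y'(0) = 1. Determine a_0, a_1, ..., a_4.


Ansatz: y(x) = sum_{n>=0} a_n x^n, so y'(x) = sum_{n>=1} n a_n x^(n-1) and y''(x) = sum_{n>=2} n(n-1) a_n x^(n-2).
Substitute into P(x) y'' + Q(x) y' + R(x) y = 0 with P(x) = 1, Q(x) = 0, R(x) = -5, and match powers of x.
Initial conditions: a_0 = 1, a_1 = 1.
Setting the coefficient of each power of x to zero and solving order by order (substituting the coefficients already found):
  x^0: 2 a_2 - 5 a_0 = 0  ->  2 a_2 = 5 a_0 = 5  ->  a_2 = 5/2
  x^1: 6 a_3 - 5 a_1 = 0  ->  6 a_3 = 5 a_1 = 5  ->  a_3 = 5/6
  x^2: 12 a_4 - 5 a_2 = 0  ->  12 a_4 = 5 a_2 = 25/2  ->  a_4 = 25/24
Truncated series: y(x) = 1 + x + (5/2) x^2 + (5/6) x^3 + (25/24) x^4 + O(x^5).

a_0 = 1; a_1 = 1; a_2 = 5/2; a_3 = 5/6; a_4 = 25/24
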